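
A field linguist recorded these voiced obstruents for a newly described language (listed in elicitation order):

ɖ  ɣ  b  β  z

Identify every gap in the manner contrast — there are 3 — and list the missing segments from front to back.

place of articulation  stop      fricative
bilabial          b         β       
alveolar          —         z       
retroflex         ɖ         —       
velar             —         ɣ       
Gaps, from front to back: alveolar lacks stop (/d/); retroflex lacks fricative (/ʐ/); velar lacks stop (/ɡ/).

/d/, /ʐ/, /ɡ/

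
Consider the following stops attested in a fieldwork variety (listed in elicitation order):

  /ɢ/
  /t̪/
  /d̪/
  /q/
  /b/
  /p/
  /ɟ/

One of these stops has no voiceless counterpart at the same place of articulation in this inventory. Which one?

/ɟ/

Bilabial: /p/ ~ /b/
Dental: /t̪/ ~ /d̪/
Uvular: /q/ ~ /ɢ/
Palatal: only /ɟ/ (voiced); no voiceless partner.
So /ɟ/ is the unpaired segment.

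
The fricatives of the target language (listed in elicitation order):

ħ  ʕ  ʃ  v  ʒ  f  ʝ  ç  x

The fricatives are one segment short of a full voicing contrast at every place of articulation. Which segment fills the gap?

place of articulation  voiceless  voiced  
labiodental       f         v       
postalveolar      ʃ         ʒ       
palatal           ç         ʝ       
velar             x         —       
pharyngeal        ħ         ʕ       
The velar row has no voiced member, so the gap is the voiced velar fricative /ɣ/.

/ɣ/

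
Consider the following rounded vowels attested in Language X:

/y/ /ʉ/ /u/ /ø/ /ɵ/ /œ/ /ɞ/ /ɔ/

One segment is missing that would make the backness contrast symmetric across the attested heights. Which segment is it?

/o/

high: front /y/, central /ʉ/, back /u/.
high-mid: front /ø/, central /ɵ/, back —.
low-mid: front /œ/, central /ɞ/, back /ɔ/.
The high-mid row has no back member, so the gap is the high-mid back rounded vowel /o/.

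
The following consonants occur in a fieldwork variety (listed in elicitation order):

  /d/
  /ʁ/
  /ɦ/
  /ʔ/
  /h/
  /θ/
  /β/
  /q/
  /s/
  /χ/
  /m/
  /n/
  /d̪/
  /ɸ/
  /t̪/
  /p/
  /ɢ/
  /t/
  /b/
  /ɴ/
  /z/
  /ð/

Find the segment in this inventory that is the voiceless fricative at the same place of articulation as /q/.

/q/ is a voiceless uvular stop.
The voiceless fricative at the same place is a voiceless uvular fricative — in this inventory, /χ/.

/χ/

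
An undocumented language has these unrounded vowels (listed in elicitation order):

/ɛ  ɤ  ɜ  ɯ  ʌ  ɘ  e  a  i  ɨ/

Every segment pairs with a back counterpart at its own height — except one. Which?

/a/

High: /i/ ~ /ɨ/ ~ /ɯ/
High-mid: /e/ ~ /ɘ/ ~ /ɤ/
Low-mid: /ɛ/ ~ /ɜ/ ~ /ʌ/
Low: only /a/ (front); no back partner.
So /a/ is the unpaired segment.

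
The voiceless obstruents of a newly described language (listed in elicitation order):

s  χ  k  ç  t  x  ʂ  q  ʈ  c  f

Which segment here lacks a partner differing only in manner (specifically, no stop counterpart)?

/f/

Alveolar: /t/ ~ /s/
Retroflex: /ʈ/ ~ /ʂ/
Palatal: /c/ ~ /ç/
Velar: /k/ ~ /x/
Uvular: /q/ ~ /χ/
Labiodental: only /f/ (fricative); no stop partner.
So /f/ is the unpaired segment.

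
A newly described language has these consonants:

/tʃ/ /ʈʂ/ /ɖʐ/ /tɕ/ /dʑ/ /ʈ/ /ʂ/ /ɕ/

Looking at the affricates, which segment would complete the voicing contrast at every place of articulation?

Voiceless: /tʃ/ (postalveolar), /ʈʂ/ (retroflex), /tɕ/ (alveolo-palatal).
Voiced: /ɖʐ/ (retroflex), /dʑ/ (alveolo-palatal).
The postalveolar row has no voiced member, so the gap is the voiced postalveolar affricate /dʒ/.

/dʒ/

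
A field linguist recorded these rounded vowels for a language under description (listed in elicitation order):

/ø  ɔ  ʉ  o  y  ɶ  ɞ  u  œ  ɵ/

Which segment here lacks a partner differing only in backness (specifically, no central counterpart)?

High: /y/ ~ /ʉ/ ~ /u/
High-mid: /ø/ ~ /ɵ/ ~ /o/
Low-mid: /œ/ ~ /ɞ/ ~ /ɔ/
Low: only /ɶ/ (front); no central partner.
So /ɶ/ is the unpaired segment.

/ɶ/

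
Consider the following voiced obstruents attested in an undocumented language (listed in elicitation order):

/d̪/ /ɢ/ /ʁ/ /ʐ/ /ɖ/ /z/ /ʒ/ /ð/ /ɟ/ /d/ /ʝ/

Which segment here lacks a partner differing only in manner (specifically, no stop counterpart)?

Dental: /d̪/ ~ /ð/
Alveolar: /d/ ~ /z/
Retroflex: /ɖ/ ~ /ʐ/
Palatal: /ɟ/ ~ /ʝ/
Uvular: /ɢ/ ~ /ʁ/
Postalveolar: only /ʒ/ (fricative); no stop partner.
So /ʒ/ is the unpaired segment.

/ʒ/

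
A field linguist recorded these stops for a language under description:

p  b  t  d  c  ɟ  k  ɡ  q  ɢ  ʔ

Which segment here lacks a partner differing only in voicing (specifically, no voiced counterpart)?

/ʔ/

Bilabial: /p/ ~ /b/
Alveolar: /t/ ~ /d/
Palatal: /c/ ~ /ɟ/
Velar: /k/ ~ /ɡ/
Uvular: /q/ ~ /ɢ/
Glottal: only /ʔ/ (voiceless); no voiced partner.
So /ʔ/ is the unpaired segment.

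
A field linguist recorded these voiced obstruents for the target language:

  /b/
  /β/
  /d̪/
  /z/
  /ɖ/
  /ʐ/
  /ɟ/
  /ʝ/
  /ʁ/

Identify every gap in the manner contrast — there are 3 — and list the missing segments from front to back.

/ð/, /d/, /ɢ/

bilabial: stop /b/, fricative /β/.
dental: stop /d̪/, fricative —.
alveolar: stop —, fricative /z/.
retroflex: stop /ɖ/, fricative /ʐ/.
palatal: stop /ɟ/, fricative /ʝ/.
uvular: stop —, fricative /ʁ/.
Gaps, from front to back: dental lacks fricative (/ð/); alveolar lacks stop (/d/); uvular lacks stop (/ɢ/).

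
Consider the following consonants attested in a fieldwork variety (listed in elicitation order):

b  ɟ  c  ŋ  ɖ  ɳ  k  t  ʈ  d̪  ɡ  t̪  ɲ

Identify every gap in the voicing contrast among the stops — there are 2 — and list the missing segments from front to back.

place of articulation  voiceless  voiced  
bilabial          —         b       
dental            t̪        d̪      
alveolar          t         —       
retroflex         ʈ         ɖ       
palatal           c         ɟ       
velar             k         ɡ       
Gaps, from front to back: bilabial lacks voiceless (/p/); alveolar lacks voiced (/d/).

/p/, /d/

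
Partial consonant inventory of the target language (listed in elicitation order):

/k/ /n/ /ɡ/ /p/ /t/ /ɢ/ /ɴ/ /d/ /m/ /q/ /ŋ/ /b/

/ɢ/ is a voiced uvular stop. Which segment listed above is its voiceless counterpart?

The voiceless counterpart is a voiceless uvular stop — in this inventory, /q/.

/q/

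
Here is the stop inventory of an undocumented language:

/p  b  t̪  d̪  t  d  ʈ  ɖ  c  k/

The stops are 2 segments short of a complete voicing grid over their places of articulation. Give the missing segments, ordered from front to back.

bilabial: voiceless /p/, voiced /b/.
dental: voiceless /t̪/, voiced /d̪/.
alveolar: voiceless /t/, voiced /d/.
retroflex: voiceless /ʈ/, voiced /ɖ/.
palatal: voiceless /c/, voiced —.
velar: voiceless /k/, voiced —.
Gaps, from front to back: palatal lacks voiced (/ɟ/); velar lacks voiced (/ɡ/).

/ɟ/, /ɡ/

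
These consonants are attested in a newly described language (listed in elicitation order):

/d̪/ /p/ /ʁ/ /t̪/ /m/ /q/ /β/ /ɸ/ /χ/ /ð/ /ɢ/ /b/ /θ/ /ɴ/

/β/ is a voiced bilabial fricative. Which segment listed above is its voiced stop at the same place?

The voiced stop at the same place is a voiced bilabial stop — in this inventory, /b/.

/b/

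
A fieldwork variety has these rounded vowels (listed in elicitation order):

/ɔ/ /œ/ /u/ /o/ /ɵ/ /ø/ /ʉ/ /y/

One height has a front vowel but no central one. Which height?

low-mid

height            front     central   back    
high              y         ʉ         u       
high-mid          ø         ɵ         o       
low-mid           œ         —         ɔ       
Every height has a central member except low-mid, where /ɞ/ would be expected.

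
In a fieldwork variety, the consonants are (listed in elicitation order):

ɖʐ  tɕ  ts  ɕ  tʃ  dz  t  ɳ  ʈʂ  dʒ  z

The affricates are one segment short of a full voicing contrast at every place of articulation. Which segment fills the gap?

place of articulation  voiceless  voiced  
alveolar          ts        dz      
postalveolar      tʃ        dʒ      
retroflex         ʈʂ        ɖʐ      
alveolo-palatal   tɕ        —       
The alveolo-palatal row has no voiced member, so the gap is the voiced alveolo-palatal affricate /dʑ/.

/dʑ/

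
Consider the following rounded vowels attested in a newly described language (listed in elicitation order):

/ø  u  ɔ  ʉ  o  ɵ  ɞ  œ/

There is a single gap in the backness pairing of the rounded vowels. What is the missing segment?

/y/

high: front —, central /ʉ/, back /u/.
high-mid: front /ø/, central /ɵ/, back /o/.
low-mid: front /œ/, central /ɞ/, back /ɔ/.
The high row has no front member, so the gap is the high front rounded vowel /y/.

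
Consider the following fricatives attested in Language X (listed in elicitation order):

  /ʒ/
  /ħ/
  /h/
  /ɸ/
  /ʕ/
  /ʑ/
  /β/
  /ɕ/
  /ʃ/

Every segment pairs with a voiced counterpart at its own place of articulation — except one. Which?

/h/

Bilabial: /ɸ/ ~ /β/
Postalveolar: /ʃ/ ~ /ʒ/
Alveolo-palatal: /ɕ/ ~ /ʑ/
Pharyngeal: /ħ/ ~ /ʕ/
Glottal: only /h/ (voiceless); no voiced partner.
So /h/ is the unpaired segment.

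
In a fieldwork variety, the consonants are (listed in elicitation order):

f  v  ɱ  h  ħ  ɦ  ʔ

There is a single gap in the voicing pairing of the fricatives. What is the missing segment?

Voiceless: /f/ (labiodental), /ħ/ (pharyngeal), /h/ (glottal).
Voiced: /v/ (labiodental), /ɦ/ (glottal).
The pharyngeal row has no voiced member, so the gap is the voiced pharyngeal fricative /ʕ/.

/ʕ/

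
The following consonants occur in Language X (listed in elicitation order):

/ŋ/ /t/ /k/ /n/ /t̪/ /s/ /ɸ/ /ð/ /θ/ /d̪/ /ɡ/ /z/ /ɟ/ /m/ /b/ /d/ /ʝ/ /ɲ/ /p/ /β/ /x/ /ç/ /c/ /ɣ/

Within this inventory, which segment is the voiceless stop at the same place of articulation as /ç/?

/ç/ is a voiceless palatal fricative.
The voiceless stop at the same place is a voiceless palatal stop — in this inventory, /c/.

/c/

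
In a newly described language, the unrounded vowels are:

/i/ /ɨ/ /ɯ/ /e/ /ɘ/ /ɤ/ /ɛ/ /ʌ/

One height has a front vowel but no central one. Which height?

low-mid

height            front     central   back    
high              i         ɨ         ɯ       
high-mid          e         ɘ         ɤ       
low-mid           ɛ         —         ʌ       
Every height has a central member except low-mid, where /ɜ/ would be expected.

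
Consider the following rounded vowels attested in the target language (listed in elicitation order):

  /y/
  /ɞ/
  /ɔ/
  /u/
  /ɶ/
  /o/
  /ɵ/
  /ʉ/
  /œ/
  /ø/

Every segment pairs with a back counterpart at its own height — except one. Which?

High: /y/ ~ /ʉ/ ~ /u/
High-mid: /ø/ ~ /ɵ/ ~ /o/
Low-mid: /œ/ ~ /ɞ/ ~ /ɔ/
Low: only /ɶ/ (front); no back partner.
So /ɶ/ is the unpaired segment.

/ɶ/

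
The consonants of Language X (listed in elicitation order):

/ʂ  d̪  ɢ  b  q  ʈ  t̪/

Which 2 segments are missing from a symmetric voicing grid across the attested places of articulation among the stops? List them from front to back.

Voiceless: /t̪/ (dental), /ʈ/ (retroflex), /q/ (uvular).
Voiced: /b/ (bilabial), /d̪/ (dental), /ɢ/ (uvular).
Gaps, from front to back: bilabial lacks voiceless (/p/); retroflex lacks voiced (/ɖ/).

/p/, /ɖ/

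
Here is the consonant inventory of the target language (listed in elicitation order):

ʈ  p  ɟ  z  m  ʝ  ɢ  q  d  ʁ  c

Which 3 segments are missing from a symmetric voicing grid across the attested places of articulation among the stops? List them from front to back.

/b/, /t/, /ɖ/

Voiceless: /p/ (bilabial), /ʈ/ (retroflex), /c/ (palatal), /q/ (uvular).
Voiced: /d/ (alveolar), /ɟ/ (palatal), /ɢ/ (uvular).
Gaps, from front to back: bilabial lacks voiced (/b/); alveolar lacks voiceless (/t/); retroflex lacks voiced (/ɖ/).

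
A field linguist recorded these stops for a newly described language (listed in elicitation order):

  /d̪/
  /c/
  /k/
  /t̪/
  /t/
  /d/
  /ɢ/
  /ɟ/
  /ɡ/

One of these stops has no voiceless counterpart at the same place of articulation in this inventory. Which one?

Dental: /t̪/ ~ /d̪/
Alveolar: /t/ ~ /d/
Palatal: /c/ ~ /ɟ/
Velar: /k/ ~ /ɡ/
Uvular: only /ɢ/ (voiced); no voiceless partner.
So /ɢ/ is the unpaired segment.

/ɢ/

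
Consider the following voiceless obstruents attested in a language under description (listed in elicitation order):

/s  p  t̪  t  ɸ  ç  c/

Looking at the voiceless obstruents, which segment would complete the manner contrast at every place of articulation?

/θ/

bilabial: stop /p/, fricative /ɸ/.
dental: stop /t̪/, fricative —.
alveolar: stop /t/, fricative /s/.
palatal: stop /c/, fricative /ç/.
The dental row has no fricative member, so the gap is the dental fricative /θ/.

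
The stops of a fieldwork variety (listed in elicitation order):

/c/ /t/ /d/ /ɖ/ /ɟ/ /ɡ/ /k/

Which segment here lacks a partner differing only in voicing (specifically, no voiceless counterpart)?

Alveolar: /t/ ~ /d/
Palatal: /c/ ~ /ɟ/
Velar: /k/ ~ /ɡ/
Retroflex: only /ɖ/ (voiced); no voiceless partner.
So /ɖ/ is the unpaired segment.

/ɖ/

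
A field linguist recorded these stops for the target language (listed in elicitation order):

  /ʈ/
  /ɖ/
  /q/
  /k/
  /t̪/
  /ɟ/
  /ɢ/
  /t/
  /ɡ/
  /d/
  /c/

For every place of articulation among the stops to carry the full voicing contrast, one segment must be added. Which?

/d̪/

dental: voiceless /t̪/, voiced —.
alveolar: voiceless /t/, voiced /d/.
retroflex: voiceless /ʈ/, voiced /ɖ/.
palatal: voiceless /c/, voiced /ɟ/.
velar: voiceless /k/, voiced /ɡ/.
uvular: voiceless /q/, voiced /ɢ/.
The dental row has no voiced member, so the gap is the voiced dental stop /d̪/.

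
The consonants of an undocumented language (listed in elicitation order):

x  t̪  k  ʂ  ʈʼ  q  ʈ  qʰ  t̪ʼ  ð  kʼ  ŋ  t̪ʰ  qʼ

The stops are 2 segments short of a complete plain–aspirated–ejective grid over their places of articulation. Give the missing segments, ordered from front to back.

Plain: /t̪/ (dental), /ʈ/ (retroflex), /k/ (velar), /q/ (uvular).
Aspirated: /t̪ʰ/ (dental), /qʰ/ (uvular).
Ejective: /t̪ʼ/ (dental), /ʈʼ/ (retroflex), /kʼ/ (velar), /qʼ/ (uvular).
Gaps, from front to back: retroflex lacks aspirated (/ʈʰ/); velar lacks aspirated (/kʰ/).

/ʈʰ/, /kʰ/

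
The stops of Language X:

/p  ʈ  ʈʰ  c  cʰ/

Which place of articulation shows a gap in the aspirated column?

bilabial: plain /p/, aspirated —.
retroflex: plain /ʈ/, aspirated /ʈʰ/.
palatal: plain /c/, aspirated /cʰ/.
Every place of articulation has an aspirated member except bilabial, where /pʰ/ would be expected.

bilabial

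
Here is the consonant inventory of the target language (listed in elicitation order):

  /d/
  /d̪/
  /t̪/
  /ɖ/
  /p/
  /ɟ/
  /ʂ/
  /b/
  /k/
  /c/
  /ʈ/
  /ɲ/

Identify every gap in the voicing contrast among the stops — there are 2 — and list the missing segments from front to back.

place of articulation  voiceless  voiced  
bilabial          p         b       
dental            t̪        d̪      
alveolar          —         d       
retroflex         ʈ         ɖ       
palatal           c         ɟ       
velar             k         —       
Gaps, from front to back: alveolar lacks voiceless (/t/); velar lacks voiced (/ɡ/).

/t/, /ɡ/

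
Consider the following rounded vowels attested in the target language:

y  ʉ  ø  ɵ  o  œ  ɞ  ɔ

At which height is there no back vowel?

Front: /y/ (high), /ø/ (high-mid), /œ/ (low-mid).
Central: /ʉ/ (high), /ɵ/ (high-mid), /ɞ/ (low-mid).
Back: /o/ (high-mid), /ɔ/ (low-mid).
Every height has a back member except high, where /u/ would be expected.

high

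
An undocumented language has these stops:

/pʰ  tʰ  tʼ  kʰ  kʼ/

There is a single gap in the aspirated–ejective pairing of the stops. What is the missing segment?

place of articulation  aspirated  ejective
bilabial          pʰ        —       
alveolar          tʰ        tʼ      
velar             kʰ        kʼ      
The bilabial row has no ejective member, so the gap is the ejective bilabial stop /pʼ/.

/pʼ/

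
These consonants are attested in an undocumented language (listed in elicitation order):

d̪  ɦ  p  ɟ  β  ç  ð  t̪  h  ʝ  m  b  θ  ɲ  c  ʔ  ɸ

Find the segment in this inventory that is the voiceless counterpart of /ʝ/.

/ʝ/ is a voiced palatal fricative.
The voiceless counterpart is a voiceless palatal fricative — in this inventory, /ç/.

/ç/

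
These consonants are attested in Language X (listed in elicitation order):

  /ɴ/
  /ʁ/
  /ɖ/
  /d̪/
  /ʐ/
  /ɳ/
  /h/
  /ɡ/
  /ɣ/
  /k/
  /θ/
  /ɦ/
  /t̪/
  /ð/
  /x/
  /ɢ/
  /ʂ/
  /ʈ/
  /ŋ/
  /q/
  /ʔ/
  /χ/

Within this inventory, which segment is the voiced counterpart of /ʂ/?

/ʐ/

/ʂ/ is a voiceless retroflex fricative.
The voiced counterpart is a voiced retroflex fricative — in this inventory, /ʐ/.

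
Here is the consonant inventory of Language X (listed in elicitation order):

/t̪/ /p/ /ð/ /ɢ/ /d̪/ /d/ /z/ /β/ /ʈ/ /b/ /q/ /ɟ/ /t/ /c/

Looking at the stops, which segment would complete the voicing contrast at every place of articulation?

/ɖ/

Voiceless: /p/ (bilabial), /t̪/ (dental), /t/ (alveolar), /ʈ/ (retroflex), /c/ (palatal), /q/ (uvular).
Voiced: /b/ (bilabial), /d̪/ (dental), /d/ (alveolar), /ɟ/ (palatal), /ɢ/ (uvular).
The retroflex row has no voiced member, so the gap is the voiced retroflex stop /ɖ/.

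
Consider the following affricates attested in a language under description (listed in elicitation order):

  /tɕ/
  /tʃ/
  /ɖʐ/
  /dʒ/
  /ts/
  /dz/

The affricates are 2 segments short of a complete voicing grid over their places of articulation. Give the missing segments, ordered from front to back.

Voiceless: /ts/ (alveolar), /tʃ/ (postalveolar), /tɕ/ (alveolo-palatal).
Voiced: /dz/ (alveolar), /dʒ/ (postalveolar), /ɖʐ/ (retroflex).
Gaps, from front to back: retroflex lacks voiceless (/ʈʂ/); alveolo-palatal lacks voiced (/dʑ/).

/ʈʂ/, /dʑ/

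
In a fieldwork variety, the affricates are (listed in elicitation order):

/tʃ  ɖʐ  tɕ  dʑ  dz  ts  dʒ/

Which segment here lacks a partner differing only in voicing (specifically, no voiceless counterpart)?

Alveolar: /ts/ ~ /dz/
Postalveolar: /tʃ/ ~ /dʒ/
Alveolo-palatal: /tɕ/ ~ /dʑ/
Retroflex: only /ɖʐ/ (voiced); no voiceless partner.
So /ɖʐ/ is the unpaired segment.

/ɖʐ/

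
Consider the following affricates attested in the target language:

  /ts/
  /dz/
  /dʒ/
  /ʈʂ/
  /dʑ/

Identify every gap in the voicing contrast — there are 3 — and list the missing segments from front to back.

/tʃ/, /ɖʐ/, /tɕ/

Voiceless: /ts/ (alveolar), /ʈʂ/ (retroflex).
Voiced: /dz/ (alveolar), /dʒ/ (postalveolar), /dʑ/ (alveolo-palatal).
Gaps, from front to back: postalveolar lacks voiceless (/tʃ/); retroflex lacks voiced (/ɖʐ/); alveolo-palatal lacks voiceless (/tɕ/).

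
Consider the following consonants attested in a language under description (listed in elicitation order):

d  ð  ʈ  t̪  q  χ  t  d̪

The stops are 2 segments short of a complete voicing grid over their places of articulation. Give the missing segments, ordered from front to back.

/ɖ/, /ɢ/

place of articulation  voiceless  voiced  
dental            t̪        d̪      
alveolar          t         d       
retroflex         ʈ         —       
uvular            q         —       
Gaps, from front to back: retroflex lacks voiced (/ɖ/); uvular lacks voiced (/ɢ/).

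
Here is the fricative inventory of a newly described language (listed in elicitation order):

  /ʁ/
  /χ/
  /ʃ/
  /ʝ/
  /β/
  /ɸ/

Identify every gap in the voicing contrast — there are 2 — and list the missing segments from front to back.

/ʒ/, /ç/

bilabial: voiceless /ɸ/, voiced /β/.
postalveolar: voiceless /ʃ/, voiced —.
palatal: voiceless —, voiced /ʝ/.
uvular: voiceless /χ/, voiced /ʁ/.
Gaps, from front to back: postalveolar lacks voiced (/ʒ/); palatal lacks voiceless (/ç/).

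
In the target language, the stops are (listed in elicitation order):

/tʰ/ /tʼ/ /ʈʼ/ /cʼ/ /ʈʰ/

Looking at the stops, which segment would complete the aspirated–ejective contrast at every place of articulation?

place of articulation  aspirated  ejective
alveolar          tʰ        tʼ      
retroflex         ʈʰ        ʈʼ      
palatal           —         cʼ      
The palatal row has no aspirated member, so the gap is the aspirated palatal stop /cʰ/.

/cʰ/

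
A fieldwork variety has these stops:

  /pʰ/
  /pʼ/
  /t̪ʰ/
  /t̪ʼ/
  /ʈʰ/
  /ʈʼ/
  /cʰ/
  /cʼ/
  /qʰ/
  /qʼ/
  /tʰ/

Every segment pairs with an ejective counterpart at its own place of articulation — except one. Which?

Bilabial: /pʰ/ ~ /pʼ/
Dental: /t̪ʰ/ ~ /t̪ʼ/
Retroflex: /ʈʰ/ ~ /ʈʼ/
Palatal: /cʰ/ ~ /cʼ/
Uvular: /qʰ/ ~ /qʼ/
Alveolar: only /tʰ/ (aspirated); no ejective partner.
So /tʰ/ is the unpaired segment.

/tʰ/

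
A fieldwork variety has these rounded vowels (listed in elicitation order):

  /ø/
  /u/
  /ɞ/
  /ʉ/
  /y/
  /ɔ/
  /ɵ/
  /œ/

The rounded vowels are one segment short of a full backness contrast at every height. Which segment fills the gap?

high: front /y/, central /ʉ/, back /u/.
high-mid: front /ø/, central /ɵ/, back —.
low-mid: front /œ/, central /ɞ/, back /ɔ/.
The high-mid row has no back member, so the gap is the high-mid back rounded vowel /o/.

/o/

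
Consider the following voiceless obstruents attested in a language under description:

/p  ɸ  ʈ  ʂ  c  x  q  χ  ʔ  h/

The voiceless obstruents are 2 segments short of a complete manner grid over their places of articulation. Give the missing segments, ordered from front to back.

place of articulation  stop      fricative
bilabial          p         ɸ       
retroflex         ʈ         ʂ       
palatal           c         —       
velar             —         x       
uvular            q         χ       
glottal           ʔ         h       
Gaps, from front to back: palatal lacks fricative (/ç/); velar lacks stop (/k/).

/ç/, /k/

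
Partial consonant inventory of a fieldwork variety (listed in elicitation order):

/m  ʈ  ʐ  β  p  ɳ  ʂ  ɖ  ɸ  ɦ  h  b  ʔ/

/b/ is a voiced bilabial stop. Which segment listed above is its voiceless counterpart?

/p/

The voiceless counterpart is a voiceless bilabial stop — in this inventory, /p/.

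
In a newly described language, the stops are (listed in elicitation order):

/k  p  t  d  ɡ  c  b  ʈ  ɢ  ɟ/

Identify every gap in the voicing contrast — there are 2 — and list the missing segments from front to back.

place of articulation  voiceless  voiced  
bilabial          p         b       
alveolar          t         d       
retroflex         ʈ         —       
palatal           c         ɟ       
velar             k         ɡ       
uvular            —         ɢ       
Gaps, from front to back: retroflex lacks voiced (/ɖ/); uvular lacks voiceless (/q/).

/ɖ/, /q/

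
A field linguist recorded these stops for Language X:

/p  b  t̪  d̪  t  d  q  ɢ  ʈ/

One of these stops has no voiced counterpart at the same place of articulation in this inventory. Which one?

/ʈ/

Bilabial: /p/ ~ /b/
Dental: /t̪/ ~ /d̪/
Alveolar: /t/ ~ /d/
Uvular: /q/ ~ /ɢ/
Retroflex: only /ʈ/ (voiceless); no voiced partner.
So /ʈ/ is the unpaired segment.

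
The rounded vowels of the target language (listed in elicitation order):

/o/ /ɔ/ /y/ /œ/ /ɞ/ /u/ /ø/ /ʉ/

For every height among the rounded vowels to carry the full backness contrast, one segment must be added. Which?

high: front /y/, central /ʉ/, back /u/.
high-mid: front /ø/, central —, back /o/.
low-mid: front /œ/, central /ɞ/, back /ɔ/.
The high-mid row has no central member, so the gap is the high-mid central rounded vowel /ɵ/.

/ɵ/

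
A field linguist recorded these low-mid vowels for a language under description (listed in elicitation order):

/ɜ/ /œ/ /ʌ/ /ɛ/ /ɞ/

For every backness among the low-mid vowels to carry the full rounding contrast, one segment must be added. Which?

/ɔ/

Unrounded: /ɛ/ (front), /ɜ/ (central), /ʌ/ (back).
Rounded: /œ/ (front), /ɞ/ (central).
The back row has no rounded member, so the gap is the back rounded vowel /ɔ/.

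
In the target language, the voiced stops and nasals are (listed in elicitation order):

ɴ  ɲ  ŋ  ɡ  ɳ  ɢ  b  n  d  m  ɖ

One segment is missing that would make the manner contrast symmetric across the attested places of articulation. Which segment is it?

bilabial: oral stop /b/, nasal /m/.
alveolar: oral stop /d/, nasal /n/.
retroflex: oral stop /ɖ/, nasal /ɳ/.
palatal: oral stop —, nasal /ɲ/.
velar: oral stop /ɡ/, nasal /ŋ/.
uvular: oral stop /ɢ/, nasal /ɴ/.
The palatal row has no oral stop member, so the gap is the palatal oral stop /ɟ/.

/ɟ/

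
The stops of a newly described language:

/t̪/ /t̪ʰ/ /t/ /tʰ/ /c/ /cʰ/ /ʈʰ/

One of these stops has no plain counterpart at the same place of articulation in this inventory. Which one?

Dental: /t̪/ ~ /t̪ʰ/
Alveolar: /t/ ~ /tʰ/
Palatal: /c/ ~ /cʰ/
Retroflex: only /ʈʰ/ (aspirated); no plain partner.
So /ʈʰ/ is the unpaired segment.

/ʈʰ/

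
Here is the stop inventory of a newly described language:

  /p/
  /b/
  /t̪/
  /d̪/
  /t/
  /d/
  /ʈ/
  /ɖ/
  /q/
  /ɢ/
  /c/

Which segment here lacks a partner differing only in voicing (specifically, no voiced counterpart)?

/c/

Bilabial: /p/ ~ /b/
Dental: /t̪/ ~ /d̪/
Alveolar: /t/ ~ /d/
Retroflex: /ʈ/ ~ /ɖ/
Uvular: /q/ ~ /ɢ/
Palatal: only /c/ (voiceless); no voiced partner.
So /c/ is the unpaired segment.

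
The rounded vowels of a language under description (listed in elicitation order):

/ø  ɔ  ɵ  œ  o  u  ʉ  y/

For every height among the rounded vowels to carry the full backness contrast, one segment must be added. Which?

/ɞ/

Front: /y/ (high), /ø/ (high-mid), /œ/ (low-mid).
Central: /ʉ/ (high), /ɵ/ (high-mid).
Back: /u/ (high), /o/ (high-mid), /ɔ/ (low-mid).
The low-mid row has no central member, so the gap is the low-mid central rounded vowel /ɞ/.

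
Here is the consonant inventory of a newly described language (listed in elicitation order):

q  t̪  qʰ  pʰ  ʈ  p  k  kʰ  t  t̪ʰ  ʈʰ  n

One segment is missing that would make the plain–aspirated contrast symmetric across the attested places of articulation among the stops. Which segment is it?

Plain: /p/ (bilabial), /t̪/ (dental), /t/ (alveolar), /ʈ/ (retroflex), /k/ (velar), /q/ (uvular).
Aspirated: /pʰ/ (bilabial), /t̪ʰ/ (dental), /ʈʰ/ (retroflex), /kʰ/ (velar), /qʰ/ (uvular).
The alveolar row has no aspirated member, so the gap is the aspirated alveolar stop /tʰ/.

/tʰ/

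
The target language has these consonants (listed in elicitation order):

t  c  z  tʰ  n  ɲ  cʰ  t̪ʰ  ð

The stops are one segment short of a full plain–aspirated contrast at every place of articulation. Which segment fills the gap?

/t̪/

Plain: /t/ (alveolar), /c/ (palatal).
Aspirated: /t̪ʰ/ (dental), /tʰ/ (alveolar), /cʰ/ (palatal).
The dental row has no plain member, so the gap is the plain dental stop /t̪/.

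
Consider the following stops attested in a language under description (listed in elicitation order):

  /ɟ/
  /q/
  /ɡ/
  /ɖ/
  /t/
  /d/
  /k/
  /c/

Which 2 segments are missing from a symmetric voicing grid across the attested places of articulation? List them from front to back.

/ʈ/, /ɢ/

alveolar: voiceless /t/, voiced /d/.
retroflex: voiceless —, voiced /ɖ/.
palatal: voiceless /c/, voiced /ɟ/.
velar: voiceless /k/, voiced /ɡ/.
uvular: voiceless /q/, voiced —.
Gaps, from front to back: retroflex lacks voiceless (/ʈ/); uvular lacks voiced (/ɢ/).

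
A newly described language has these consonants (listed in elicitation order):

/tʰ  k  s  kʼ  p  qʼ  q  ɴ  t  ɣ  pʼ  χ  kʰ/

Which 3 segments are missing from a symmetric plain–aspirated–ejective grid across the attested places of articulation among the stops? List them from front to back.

Plain: /p/ (bilabial), /t/ (alveolar), /k/ (velar), /q/ (uvular).
Aspirated: /tʰ/ (alveolar), /kʰ/ (velar).
Ejective: /pʼ/ (bilabial), /kʼ/ (velar), /qʼ/ (uvular).
Gaps, from front to back: bilabial lacks aspirated (/pʰ/); alveolar lacks ejective (/tʼ/); uvular lacks aspirated (/qʰ/).

/pʰ/, /tʼ/, /qʰ/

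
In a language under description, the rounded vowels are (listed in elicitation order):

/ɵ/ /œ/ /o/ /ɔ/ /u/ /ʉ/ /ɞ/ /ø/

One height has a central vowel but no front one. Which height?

high

Front: /ø/ (high-mid), /œ/ (low-mid).
Central: /ʉ/ (high), /ɵ/ (high-mid), /ɞ/ (low-mid).
Back: /u/ (high), /o/ (high-mid), /ɔ/ (low-mid).
Every height has a front member except high, where /y/ would be expected.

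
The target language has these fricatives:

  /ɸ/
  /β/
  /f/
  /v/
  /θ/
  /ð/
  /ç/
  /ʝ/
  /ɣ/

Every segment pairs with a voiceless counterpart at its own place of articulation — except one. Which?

Bilabial: /ɸ/ ~ /β/
Labiodental: /f/ ~ /v/
Dental: /θ/ ~ /ð/
Palatal: /ç/ ~ /ʝ/
Velar: only /ɣ/ (voiced); no voiceless partner.
So /ɣ/ is the unpaired segment.

/ɣ/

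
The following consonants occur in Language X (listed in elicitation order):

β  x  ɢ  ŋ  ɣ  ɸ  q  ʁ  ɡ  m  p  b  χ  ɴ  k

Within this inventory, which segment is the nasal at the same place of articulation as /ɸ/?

/m/

/ɸ/ is a voiceless bilabial fricative.
The nasal at the same place is a bilabial nasal — in this inventory, /m/.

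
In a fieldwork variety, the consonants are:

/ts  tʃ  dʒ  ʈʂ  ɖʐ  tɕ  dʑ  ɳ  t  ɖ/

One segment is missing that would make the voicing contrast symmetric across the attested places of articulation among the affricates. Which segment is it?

/dz/

Voiceless: /ts/ (alveolar), /tʃ/ (postalveolar), /ʈʂ/ (retroflex), /tɕ/ (alveolo-palatal).
Voiced: /dʒ/ (postalveolar), /ɖʐ/ (retroflex), /dʑ/ (alveolo-palatal).
The alveolar row has no voiced member, so the gap is the voiced alveolar affricate /dz/.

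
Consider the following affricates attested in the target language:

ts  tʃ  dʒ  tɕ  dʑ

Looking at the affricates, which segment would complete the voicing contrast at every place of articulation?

/dz/

alveolar: voiceless /ts/, voiced —.
postalveolar: voiceless /tʃ/, voiced /dʒ/.
alveolo-palatal: voiceless /tɕ/, voiced /dʑ/.
The alveolar row has no voiced member, so the gap is the voiced alveolar affricate /dz/.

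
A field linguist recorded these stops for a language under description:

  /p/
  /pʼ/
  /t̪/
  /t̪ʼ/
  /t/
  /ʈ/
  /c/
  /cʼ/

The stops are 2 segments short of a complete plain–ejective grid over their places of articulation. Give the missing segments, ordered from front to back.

/tʼ/, /ʈʼ/

place of articulation  plain     ejective
bilabial          p         pʼ      
dental            t̪        t̪ʼ     
alveolar          t         —       
retroflex         ʈ         —       
palatal           c         cʼ      
Gaps, from front to back: alveolar lacks ejective (/tʼ/); retroflex lacks ejective (/ʈʼ/).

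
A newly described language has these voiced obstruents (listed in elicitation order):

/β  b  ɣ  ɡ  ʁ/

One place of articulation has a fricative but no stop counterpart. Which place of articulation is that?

uvular

Stop: /b/ (bilabial), /ɡ/ (velar).
Fricative: /β/ (bilabial), /ɣ/ (velar), /ʁ/ (uvular).
Every place of articulation has a stop member except uvular, where /ɢ/ would be expected.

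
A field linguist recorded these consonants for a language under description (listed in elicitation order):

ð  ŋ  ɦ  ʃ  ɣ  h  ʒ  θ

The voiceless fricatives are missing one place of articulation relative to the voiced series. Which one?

velar

dental: voiceless /θ/, voiced /ð/.
postalveolar: voiceless /ʃ/, voiced /ʒ/.
velar: voiceless —, voiced /ɣ/.
glottal: voiceless /h/, voiced /ɦ/.
Every place of articulation has a voiceless member except velar, where /x/ would be expected.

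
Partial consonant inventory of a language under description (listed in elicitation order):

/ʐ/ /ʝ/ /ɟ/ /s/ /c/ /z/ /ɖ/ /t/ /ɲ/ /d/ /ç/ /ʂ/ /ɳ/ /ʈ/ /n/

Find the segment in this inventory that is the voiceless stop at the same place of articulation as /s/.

/s/ is a voiceless alveolar fricative.
The voiceless stop at the same place is a voiceless alveolar stop — in this inventory, /t/.

/t/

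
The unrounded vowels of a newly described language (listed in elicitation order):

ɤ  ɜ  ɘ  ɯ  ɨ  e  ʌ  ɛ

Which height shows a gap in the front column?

height            front     central   back    
high              —         ɨ         ɯ       
high-mid          e         ɘ         ɤ       
low-mid           ɛ         ɜ         ʌ       
Every height has a front member except high, where /i/ would be expected.

high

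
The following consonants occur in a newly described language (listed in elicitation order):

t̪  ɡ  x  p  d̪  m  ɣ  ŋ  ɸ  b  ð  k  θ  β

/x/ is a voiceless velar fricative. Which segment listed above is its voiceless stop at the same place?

/k/

The voiceless stop at the same place is a voiceless velar stop — in this inventory, /k/.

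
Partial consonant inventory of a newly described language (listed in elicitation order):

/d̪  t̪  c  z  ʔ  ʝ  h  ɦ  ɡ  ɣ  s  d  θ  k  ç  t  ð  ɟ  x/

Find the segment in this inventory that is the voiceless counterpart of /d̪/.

/t̪/

/d̪/ is a voiced dental stop.
The voiceless counterpart is a voiceless dental stop — in this inventory, /t̪/.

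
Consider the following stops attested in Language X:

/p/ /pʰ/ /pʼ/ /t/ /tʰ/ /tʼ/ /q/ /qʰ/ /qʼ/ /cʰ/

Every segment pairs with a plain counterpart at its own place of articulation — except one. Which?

/cʰ/

Bilabial: /p/ ~ /pʰ/ ~ /pʼ/
Alveolar: /t/ ~ /tʰ/ ~ /tʼ/
Uvular: /q/ ~ /qʰ/ ~ /qʼ/
Palatal: only /cʰ/ (aspirated); no plain partner.
So /cʰ/ is the unpaired segment.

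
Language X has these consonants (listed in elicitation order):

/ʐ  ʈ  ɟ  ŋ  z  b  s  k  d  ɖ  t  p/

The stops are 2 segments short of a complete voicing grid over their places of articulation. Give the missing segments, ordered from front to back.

/c/, /ɡ/

bilabial: voiceless /p/, voiced /b/.
alveolar: voiceless /t/, voiced /d/.
retroflex: voiceless /ʈ/, voiced /ɖ/.
palatal: voiceless —, voiced /ɟ/.
velar: voiceless /k/, voiced —.
Gaps, from front to back: palatal lacks voiceless (/c/); velar lacks voiced (/ɡ/).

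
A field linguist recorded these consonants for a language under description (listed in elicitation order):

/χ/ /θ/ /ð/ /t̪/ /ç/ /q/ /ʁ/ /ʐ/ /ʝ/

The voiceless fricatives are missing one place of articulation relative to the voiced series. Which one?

retroflex

place of articulation  voiceless  voiced  
dental            θ         ð       
retroflex         —         ʐ       
palatal           ç         ʝ       
uvular            χ         ʁ       
Every place of articulation has a voiceless member except retroflex, where /ʂ/ would be expected.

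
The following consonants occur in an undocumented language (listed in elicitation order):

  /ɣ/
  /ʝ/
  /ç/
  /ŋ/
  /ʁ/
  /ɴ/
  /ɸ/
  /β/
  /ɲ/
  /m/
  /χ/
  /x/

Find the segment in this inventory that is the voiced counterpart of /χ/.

/ʁ/

/χ/ is a voiceless uvular fricative.
The voiced counterpart is a voiced uvular fricative — in this inventory, /ʁ/.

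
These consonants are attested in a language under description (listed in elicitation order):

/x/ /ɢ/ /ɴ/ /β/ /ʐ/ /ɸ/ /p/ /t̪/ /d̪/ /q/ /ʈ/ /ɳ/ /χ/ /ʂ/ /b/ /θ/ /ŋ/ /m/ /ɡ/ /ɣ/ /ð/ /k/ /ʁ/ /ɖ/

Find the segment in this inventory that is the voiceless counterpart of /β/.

/β/ is a voiced bilabial fricative.
The voiceless counterpart is a voiceless bilabial fricative — in this inventory, /ɸ/.

/ɸ/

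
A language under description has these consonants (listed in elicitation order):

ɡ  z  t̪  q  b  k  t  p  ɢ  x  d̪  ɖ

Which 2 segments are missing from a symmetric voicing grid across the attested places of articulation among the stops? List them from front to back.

bilabial: voiceless /p/, voiced /b/.
dental: voiceless /t̪/, voiced /d̪/.
alveolar: voiceless /t/, voiced —.
retroflex: voiceless —, voiced /ɖ/.
velar: voiceless /k/, voiced /ɡ/.
uvular: voiceless /q/, voiced /ɢ/.
Gaps, from front to back: alveolar lacks voiced (/d/); retroflex lacks voiceless (/ʈ/).

/d/, /ʈ/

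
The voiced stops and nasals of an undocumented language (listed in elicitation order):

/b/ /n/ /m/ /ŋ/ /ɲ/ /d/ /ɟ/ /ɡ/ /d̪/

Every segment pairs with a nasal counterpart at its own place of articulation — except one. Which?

Bilabial: /b/ ~ /m/
Alveolar: /d/ ~ /n/
Palatal: /ɟ/ ~ /ɲ/
Velar: /ɡ/ ~ /ŋ/
Dental: only /d̪/ (oral stop); no nasal partner.
So /d̪/ is the unpaired segment.

/d̪/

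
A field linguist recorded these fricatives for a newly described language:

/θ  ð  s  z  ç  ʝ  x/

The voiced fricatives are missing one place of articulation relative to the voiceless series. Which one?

velar

dental: voiceless /θ/, voiced /ð/.
alveolar: voiceless /s/, voiced /z/.
palatal: voiceless /ç/, voiced /ʝ/.
velar: voiceless /x/, voiced —.
Every place of articulation has a voiced member except velar, where /ɣ/ would be expected.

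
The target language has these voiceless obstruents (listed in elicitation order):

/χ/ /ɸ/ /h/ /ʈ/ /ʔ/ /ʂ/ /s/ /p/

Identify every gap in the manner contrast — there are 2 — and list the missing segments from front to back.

place of articulation  stop      fricative
bilabial          p         ɸ       
alveolar          —         s       
retroflex         ʈ         ʂ       
uvular            —         χ       
glottal           ʔ         h       
Gaps, from front to back: alveolar lacks stop (/t/); uvular lacks stop (/q/).

/t/, /q/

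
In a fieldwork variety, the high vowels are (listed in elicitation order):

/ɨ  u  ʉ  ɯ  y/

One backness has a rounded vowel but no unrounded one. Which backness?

front

front: unrounded —, rounded /y/.
central: unrounded /ɨ/, rounded /ʉ/.
back: unrounded /ɯ/, rounded /u/.
Every backness has an unrounded member except front, where /i/ would be expected.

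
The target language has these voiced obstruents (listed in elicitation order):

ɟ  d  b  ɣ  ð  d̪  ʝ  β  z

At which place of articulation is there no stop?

Stop: /b/ (bilabial), /d̪/ (dental), /d/ (alveolar), /ɟ/ (palatal).
Fricative: /β/ (bilabial), /ð/ (dental), /z/ (alveolar), /ʝ/ (palatal), /ɣ/ (velar).
Every place of articulation has a stop member except velar, where /ɡ/ would be expected.

velar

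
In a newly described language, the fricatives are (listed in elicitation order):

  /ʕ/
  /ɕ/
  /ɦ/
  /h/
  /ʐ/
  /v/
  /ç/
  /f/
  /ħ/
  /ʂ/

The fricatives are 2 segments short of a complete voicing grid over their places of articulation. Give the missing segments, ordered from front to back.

/ʑ/, /ʝ/

Voiceless: /f/ (labiodental), /ʂ/ (retroflex), /ɕ/ (alveolo-palatal), /ç/ (palatal), /ħ/ (pharyngeal), /h/ (glottal).
Voiced: /v/ (labiodental), /ʐ/ (retroflex), /ʕ/ (pharyngeal), /ɦ/ (glottal).
Gaps, from front to back: alveolo-palatal lacks voiced (/ʑ/); palatal lacks voiced (/ʝ/).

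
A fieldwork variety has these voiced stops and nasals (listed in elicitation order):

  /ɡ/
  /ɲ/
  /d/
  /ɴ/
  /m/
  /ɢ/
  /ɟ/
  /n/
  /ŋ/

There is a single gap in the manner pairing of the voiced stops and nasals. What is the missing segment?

/b/

place of articulation  oral stop  nasal   
bilabial          —         m       
alveolar          d         n       
palatal           ɟ         ɲ       
velar             ɡ         ŋ       
uvular            ɢ         ɴ       
The bilabial row has no oral stop member, so the gap is the bilabial oral stop /b/.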